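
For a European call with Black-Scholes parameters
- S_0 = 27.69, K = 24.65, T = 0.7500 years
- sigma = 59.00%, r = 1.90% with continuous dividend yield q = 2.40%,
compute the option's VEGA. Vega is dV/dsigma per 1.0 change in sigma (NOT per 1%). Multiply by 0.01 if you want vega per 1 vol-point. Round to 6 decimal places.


Answer: Vega = 8.390728

Derivation:
d1 = 0.4757404122; d2 = -0.0352145761
phi(d1) = 0.3562569627; exp(-qT) = 0.9821610324; exp(-rT) = 0.9858510507
Vega = S * exp(-qT) * phi(d1) * sqrt(T) = 27.6900 * 0.9821610324 * 0.3562569627 * 0.8660254038 = 8.390728


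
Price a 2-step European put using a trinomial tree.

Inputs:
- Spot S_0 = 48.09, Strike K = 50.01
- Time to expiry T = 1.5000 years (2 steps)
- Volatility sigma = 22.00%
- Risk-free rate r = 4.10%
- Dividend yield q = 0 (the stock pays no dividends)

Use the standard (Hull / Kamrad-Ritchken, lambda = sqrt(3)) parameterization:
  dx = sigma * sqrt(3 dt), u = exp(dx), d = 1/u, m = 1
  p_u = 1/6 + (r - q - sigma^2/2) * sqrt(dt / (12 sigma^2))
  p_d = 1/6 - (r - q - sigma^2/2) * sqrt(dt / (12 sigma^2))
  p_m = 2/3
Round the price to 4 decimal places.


dt = T/N = 0.750000; dx = sigma*sqrt(3*dt) = 0.330000
u = exp(dx) = 1.390968; d = 1/u = 0.718924
p_u = 0.185758, p_m = 0.666667, p_d = 0.147576
Discount per step: exp(-r*dt) = 0.969718
Stock lattice S(k, j) with j the centered position index:
  k=0: S(0,+0) = 48.0900
  k=1: S(1,-1) = 34.5730; S(1,+0) = 48.0900; S(1,+1) = 66.8917
  k=2: S(2,-2) = 24.8554; S(2,-1) = 34.5730; S(2,+0) = 48.0900; S(2,+1) = 66.8917; S(2,+2) = 93.0442
Terminal payoffs V(N, j) = max(K - S_T, 0):
  V(2,-2) = 25.154619; V(2,-1) = 15.436958; V(2,+0) = 1.920000; V(2,+1) = 0.000000; V(2,+2) = 0.000000
Backward induction: V(k, j) = exp(-r*dt) * [p_u * V(k+1, j+1) + p_m * V(k+1, j) + p_d * V(k+1, j-1)]
  V(1,-1) = exp(-r*dt) * [p_u*1.920000 + p_m*15.436958 + p_d*25.154619] = 13.925317
  V(1,+0) = exp(-r*dt) * [p_u*0.000000 + p_m*1.920000 + p_d*15.436958] = 3.450374
  V(1,+1) = exp(-r*dt) * [p_u*0.000000 + p_m*0.000000 + p_d*1.920000] = 0.274765
  V(0,+0) = exp(-r*dt) * [p_u*0.274765 + p_m*3.450374 + p_d*13.925317] = 4.272895

Answer: Price = V(0,0) = 4.2729


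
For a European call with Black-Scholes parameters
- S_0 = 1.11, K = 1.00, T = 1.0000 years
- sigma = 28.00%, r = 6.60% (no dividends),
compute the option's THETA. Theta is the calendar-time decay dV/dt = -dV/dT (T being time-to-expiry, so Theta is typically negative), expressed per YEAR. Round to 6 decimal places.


d1 = 0.7484286262; d2 = 0.4684286262
phi(d1) = 0.3014921688; exp(-qT) = 1.0000000000; exp(-rT) = 0.9361308643
Theta = -S*exp(-qT)*phi(d1)*sigma/(2*sqrt(T)) - r*K*exp(-rT)*N(d2) + q*S*exp(-qT)*N(d1)
N(d1) = 0.7728991694; N(d2) = 0.6802609496; sqrt(T) = 1.0000000000
Term 1 = -1.1100 * 1.0000000000 * 0.3014921688 * 0.2800 / (2 * 1.0000000000) = -0.0468518830
Term 2 = -0.0660 * 1.0000 * 0.9361308643 * 0.6802609496 = -0.0420296759
Term 3 = 0 (no dividend yield, q = 0)
Theta = -0.0468518830 + (-0.0420296759) + (0.0000000000) = -0.088882

Answer: Theta = -0.088882


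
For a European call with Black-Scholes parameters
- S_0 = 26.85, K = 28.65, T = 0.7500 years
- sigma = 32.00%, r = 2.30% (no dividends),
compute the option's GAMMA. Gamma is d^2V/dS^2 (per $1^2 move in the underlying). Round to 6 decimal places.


Answer: Gamma = 0.053585

Derivation:
d1 = -0.0333333979; d2 = -0.3104615271
phi(d1) = 0.3987207065; exp(-qT) = 1.0000000000; exp(-rT) = 0.9828979294
Gamma = exp(-qT) * phi(d1) / (S * sigma * sqrt(T)) = 1.0000000000 * 0.3987207065 / (26.8500 * 0.3200 * 0.8660254038) = 0.053585


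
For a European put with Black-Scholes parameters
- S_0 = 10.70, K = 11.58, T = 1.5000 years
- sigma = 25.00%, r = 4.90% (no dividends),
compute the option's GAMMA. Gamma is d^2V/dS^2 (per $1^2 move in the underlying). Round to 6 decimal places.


Answer: Gamma = 0.120665

Derivation:
d1 = 0.1350134882; d2 = -0.1711727296
phi(d1) = 0.3953227124; exp(-qT) = 1.0000000000; exp(-rT) = 0.9291361458
Gamma = exp(-qT) * phi(d1) / (S * sigma * sqrt(T)) = 1.0000000000 * 0.3953227124 / (10.7000 * 0.2500 * 1.2247448714) = 0.120665


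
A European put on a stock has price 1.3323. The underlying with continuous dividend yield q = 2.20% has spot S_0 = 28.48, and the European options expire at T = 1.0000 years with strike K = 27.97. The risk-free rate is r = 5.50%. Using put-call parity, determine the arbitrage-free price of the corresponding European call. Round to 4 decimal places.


Answer: Call price = 2.7194

Derivation:
Put-call parity: C - P = S_0 * exp(-qT) - K * exp(-rT).
S_0 * exp(-qT) = 28.4800 * 0.97824024 = 27.86028189
K * exp(-rT) = 27.9700 * 0.94648515 = 26.47318959
C = P + S*exp(-qT) - K*exp(-rT)
C = 1.3323 + 27.86028189 - 26.47318959 = 2.7194


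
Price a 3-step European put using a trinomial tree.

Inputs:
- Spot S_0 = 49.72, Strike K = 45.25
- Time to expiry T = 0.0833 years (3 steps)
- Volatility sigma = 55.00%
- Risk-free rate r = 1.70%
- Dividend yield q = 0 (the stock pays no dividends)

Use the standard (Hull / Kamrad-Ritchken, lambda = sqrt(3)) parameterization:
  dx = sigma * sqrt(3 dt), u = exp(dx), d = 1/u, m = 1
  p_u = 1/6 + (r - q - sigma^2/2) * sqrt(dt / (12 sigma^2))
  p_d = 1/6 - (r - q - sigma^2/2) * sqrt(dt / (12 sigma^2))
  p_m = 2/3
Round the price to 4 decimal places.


dt = T/N = 0.027767; dx = sigma*sqrt(3*dt) = 0.158740
u = exp(dx) = 1.172033; d = 1/u = 0.853219
p_u = 0.154925, p_m = 0.666667, p_d = 0.178408
Discount per step: exp(-r*dt) = 0.999528
Stock lattice S(k, j) with j the centered position index:
  k=0: S(0,+0) = 49.7200
  k=1: S(1,-1) = 42.4220; S(1,+0) = 49.7200; S(1,+1) = 58.2735
  k=2: S(2,-2) = 36.1953; S(2,-1) = 42.4220; S(2,+0) = 49.7200; S(2,+1) = 58.2735; S(2,+2) = 68.2984
  k=3: S(3,-3) = 30.8825; S(3,-2) = 36.1953; S(3,-1) = 42.4220; S(3,+0) = 49.7200; S(3,+1) = 58.2735; S(3,+2) = 68.2984; S(3,+3) = 80.0480
Terminal payoffs V(N, j) = max(K - S_T, 0):
  V(3,-3) = 14.367534; V(3,-2) = 9.054741; V(3,-1) = 2.827974; V(3,+0) = 0.000000; V(3,+1) = 0.000000; V(3,+2) = 0.000000; V(3,+3) = 0.000000
Backward induction: V(k, j) = exp(-r*dt) * [p_u * V(k+1, j+1) + p_m * V(k+1, j) + p_d * V(k+1, j-1)]
  V(2,-2) = exp(-r*dt) * [p_u*2.827974 + p_m*9.054741 + p_d*14.367534] = 9.033639
  V(2,-1) = exp(-r*dt) * [p_u*0.000000 + p_m*2.827974 + p_d*9.054741] = 3.499104
  V(2,+0) = exp(-r*dt) * [p_u*0.000000 + p_m*0.000000 + p_d*2.827974] = 0.504296
  V(2,+1) = exp(-r*dt) * [p_u*0.000000 + p_m*0.000000 + p_d*0.000000] = 0.000000
  V(2,+2) = exp(-r*dt) * [p_u*0.000000 + p_m*0.000000 + p_d*0.000000] = 0.000000
  V(1,-1) = exp(-r*dt) * [p_u*0.504296 + p_m*3.499104 + p_d*9.033639] = 4.020640
  V(1,+0) = exp(-r*dt) * [p_u*0.000000 + p_m*0.504296 + p_d*3.499104] = 0.960012
  V(1,+1) = exp(-r*dt) * [p_u*0.000000 + p_m*0.000000 + p_d*0.504296] = 0.089928
  V(0,+0) = exp(-r*dt) * [p_u*0.089928 + p_m*0.960012 + p_d*4.020640] = 1.370608

Answer: Price = V(0,0) = 1.3706


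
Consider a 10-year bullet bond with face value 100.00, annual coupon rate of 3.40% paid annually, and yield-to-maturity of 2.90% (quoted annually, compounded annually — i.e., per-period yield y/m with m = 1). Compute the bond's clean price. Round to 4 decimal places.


Answer: Price = 104.2870

Derivation:
Coupon per period c = face * coupon_rate / m = 3.400000
Periods per year m = 1; per-period yield y/m = 0.029000
Number of cashflows N = 10
Cashflows (t years, CF_t, discount factor 1/(1+y/m)^(m*t), PV):
  t = 1.0000: CF_t = 3.400000, DF = 0.971817, PV = 3.304179
  t = 2.0000: CF_t = 3.400000, DF = 0.944429, PV = 3.211058
  t = 3.0000: CF_t = 3.400000, DF = 0.917812, PV = 3.120562
  t = 4.0000: CF_t = 3.400000, DF = 0.891946, PV = 3.032616
  t = 5.0000: CF_t = 3.400000, DF = 0.866808, PV = 2.947149
  t = 6.0000: CF_t = 3.400000, DF = 0.842379, PV = 2.864090
  t = 7.0000: CF_t = 3.400000, DF = 0.818639, PV = 2.783372
  t = 8.0000: CF_t = 3.400000, DF = 0.795567, PV = 2.704929
  t = 9.0000: CF_t = 3.400000, DF = 0.773146, PV = 2.628697
  t = 10.0000: CF_t = 103.400000, DF = 0.751357, PV = 77.690299
Price P = sum_t PV_t = 104.286951


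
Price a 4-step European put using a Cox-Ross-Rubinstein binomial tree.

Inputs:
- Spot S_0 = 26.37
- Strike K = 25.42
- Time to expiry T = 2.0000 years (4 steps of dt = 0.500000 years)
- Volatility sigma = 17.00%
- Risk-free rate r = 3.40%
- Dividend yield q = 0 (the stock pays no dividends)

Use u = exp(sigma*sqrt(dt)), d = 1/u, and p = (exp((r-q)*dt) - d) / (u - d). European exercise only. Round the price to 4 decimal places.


dt = T/N = 0.500000
u = exp(sigma*sqrt(dt)) = 1.127732; d = 1/u = 0.886736
p = (exp((r-q)*dt) - d) / (u - d) = 0.541128
Discount per step: exp(-r*dt) = 0.983144
Stock lattice S(k, i) with i counting down-moves:
  k=0: S(0,0) = 26.3700
  k=1: S(1,0) = 29.7383; S(1,1) = 23.3832
  k=2: S(2,0) = 33.5368; S(2,1) = 26.3700; S(2,2) = 20.7347
  k=3: S(3,0) = 37.8205; S(3,1) = 29.7383; S(3,2) = 23.3832; S(3,3) = 18.3862
  k=4: S(4,0) = 42.6514; S(4,1) = 33.5368; S(4,2) = 26.3700; S(4,3) = 20.7347; S(4,4) = 16.3037
Terminal payoffs V(N, i) = max(K - S_T, 0):
  V(4,0) = 0.000000; V(4,1) = 0.000000; V(4,2) = 0.000000; V(4,3) = 4.685257; V(4,4) = 9.116262
Backward induction: V(k, i) = exp(-r*dt) * [p * V(k+1, i) + (1-p) * V(k+1, i+1)].
  V(3,0) = exp(-r*dt) * [p*0.000000 + (1-p)*0.000000] = 0.000000
  V(3,1) = exp(-r*dt) * [p*0.000000 + (1-p)*0.000000] = 0.000000
  V(3,2) = exp(-r*dt) * [p*0.000000 + (1-p)*4.685257] = 2.113694
  V(3,3) = exp(-r*dt) * [p*4.685257 + (1-p)*9.116262] = 6.605273
  V(2,0) = exp(-r*dt) * [p*0.000000 + (1-p)*0.000000] = 0.000000
  V(2,1) = exp(-r*dt) * [p*0.000000 + (1-p)*2.113694] = 0.953566
  V(2,2) = exp(-r*dt) * [p*2.113694 + (1-p)*6.605273] = 4.104384
  V(1,0) = exp(-r*dt) * [p*0.000000 + (1-p)*0.953566] = 0.430189
  V(1,1) = exp(-r*dt) * [p*0.953566 + (1-p)*4.104384] = 2.358944
  V(0,0) = exp(-r*dt) * [p*0.430189 + (1-p)*2.358944] = 1.293071

Answer: Price = V(0,0) = 1.2931


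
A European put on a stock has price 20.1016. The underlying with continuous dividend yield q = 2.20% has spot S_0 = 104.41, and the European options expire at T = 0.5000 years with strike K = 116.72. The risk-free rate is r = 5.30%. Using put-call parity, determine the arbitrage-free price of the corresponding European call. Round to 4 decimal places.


Put-call parity: C - P = S_0 * exp(-qT) - K * exp(-rT).
S_0 * exp(-qT) = 104.4100 * 0.98906028 = 103.26778371
K * exp(-rT) = 116.7200 * 0.97384804 = 113.66754368
C = P + S*exp(-qT) - K*exp(-rT)
C = 20.1016 + 103.26778371 - 113.66754368 = 9.7018

Answer: Call price = 9.7018


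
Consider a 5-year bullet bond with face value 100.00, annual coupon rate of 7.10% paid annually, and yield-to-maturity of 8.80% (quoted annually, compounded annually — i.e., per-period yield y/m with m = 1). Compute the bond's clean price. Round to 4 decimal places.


Coupon per period c = face * coupon_rate / m = 7.100000
Periods per year m = 1; per-period yield y/m = 0.088000
Number of cashflows N = 5
Cashflows (t years, CF_t, discount factor 1/(1+y/m)^(m*t), PV):
  t = 1.0000: CF_t = 7.100000, DF = 0.919118, PV = 6.525735
  t = 2.0000: CF_t = 7.100000, DF = 0.844777, PV = 5.997918
  t = 3.0000: CF_t = 7.100000, DF = 0.776450, PV = 5.512793
  t = 4.0000: CF_t = 7.100000, DF = 0.713649, PV = 5.066905
  t = 5.0000: CF_t = 107.100000, DF = 0.655927, PV = 70.249784
Price P = sum_t PV_t = 93.353136

Answer: Price = 93.3531


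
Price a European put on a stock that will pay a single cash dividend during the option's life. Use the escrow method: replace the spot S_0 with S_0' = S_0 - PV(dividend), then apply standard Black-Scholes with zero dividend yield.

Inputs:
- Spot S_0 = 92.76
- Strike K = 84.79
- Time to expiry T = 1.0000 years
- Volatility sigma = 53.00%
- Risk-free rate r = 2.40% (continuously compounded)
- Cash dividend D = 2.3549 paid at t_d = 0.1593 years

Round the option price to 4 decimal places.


PV(D) = D * exp(-r * t_d) = 2.3549 * 0.99618410 = 2.34591394
S_0' = S_0 - PV(D) = 92.7600 - 2.34591394 = 90.41408606
d1 = (ln(S_0'/K) + (r + sigma^2/2)*T) / (sigma*sqrt(T)) = 0.43145748
d2 = d1 - sigma*sqrt(T) = -0.09854252
exp(-rT) = 0.97628571
N(-d1) = 0.33306788; N(-d2) = 0.53924925
P = K * exp(-rT) * N(-d2) - S_0' * N(-d1) = 84.7900 * 0.97628571 * 0.53924925 - 90.41408606 * 0.33306788 = 14.5246

Answer: Price = 14.5246


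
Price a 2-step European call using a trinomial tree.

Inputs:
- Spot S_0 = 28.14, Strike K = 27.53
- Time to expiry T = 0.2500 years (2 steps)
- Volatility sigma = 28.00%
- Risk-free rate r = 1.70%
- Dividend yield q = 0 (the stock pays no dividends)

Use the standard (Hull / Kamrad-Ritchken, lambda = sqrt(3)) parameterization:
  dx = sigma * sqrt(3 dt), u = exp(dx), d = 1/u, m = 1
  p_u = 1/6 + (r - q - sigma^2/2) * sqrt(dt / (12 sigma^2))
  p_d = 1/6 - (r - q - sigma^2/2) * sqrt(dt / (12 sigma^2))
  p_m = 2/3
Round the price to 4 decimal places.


Answer: Price = V(0,0) = 1.8437

Derivation:
dt = T/N = 0.125000; dx = sigma*sqrt(3*dt) = 0.171464
u = exp(dx) = 1.187042; d = 1/u = 0.842430
p_u = 0.158575, p_m = 0.666667, p_d = 0.174759
Discount per step: exp(-r*dt) = 0.997877
Stock lattice S(k, j) with j the centered position index:
  k=0: S(0,+0) = 28.1400
  k=1: S(1,-1) = 23.7060; S(1,+0) = 28.1400; S(1,+1) = 33.4034
  k=2: S(2,-2) = 19.9706; S(2,-1) = 23.7060; S(2,+0) = 28.1400; S(2,+1) = 33.4034; S(2,+2) = 39.6512
Terminal payoffs V(N, j) = max(S_T - K, 0):
  V(2,-2) = 0.000000; V(2,-1) = 0.000000; V(2,+0) = 0.610000; V(2,+1) = 5.873355; V(2,+2) = 12.121176
Backward induction: V(k, j) = exp(-r*dt) * [p_u * V(k+1, j+1) + p_m * V(k+1, j) + p_d * V(k+1, j-1)]
  V(1,-1) = exp(-r*dt) * [p_u*0.610000 + p_m*0.000000 + p_d*0.000000] = 0.096525
  V(1,+0) = exp(-r*dt) * [p_u*5.873355 + p_m*0.610000 + p_d*0.000000] = 1.335191
  V(1,+1) = exp(-r*dt) * [p_u*12.121176 + p_m*5.873355 + p_d*0.610000] = 5.931665
  V(0,+0) = exp(-r*dt) * [p_u*5.931665 + p_m*1.335191 + p_d*0.096525] = 1.843686


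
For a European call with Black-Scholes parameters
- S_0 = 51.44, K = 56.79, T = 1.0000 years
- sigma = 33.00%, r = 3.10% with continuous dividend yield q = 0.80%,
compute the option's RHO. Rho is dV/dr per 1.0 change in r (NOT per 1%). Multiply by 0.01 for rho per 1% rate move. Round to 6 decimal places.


Answer: Rho = 19.070039

Derivation:
d1 = -0.0651338605; d2 = -0.3951338605
phi(d1) = 0.3980969370; exp(-qT) = 0.9920319148; exp(-rT) = 0.9694755731
N(d2) = 0.3463720504
Rho = K*T*exp(-rT)*N(d2) = 56.7900 * 1.0000 * 0.9694755731 * 0.3463720504 = 19.070039


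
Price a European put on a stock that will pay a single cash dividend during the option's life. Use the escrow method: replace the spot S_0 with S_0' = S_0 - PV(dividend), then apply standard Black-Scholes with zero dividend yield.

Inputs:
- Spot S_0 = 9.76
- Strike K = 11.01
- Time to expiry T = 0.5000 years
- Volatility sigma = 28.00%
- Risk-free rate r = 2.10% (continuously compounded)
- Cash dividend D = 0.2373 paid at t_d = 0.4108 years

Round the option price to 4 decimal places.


Answer: Price = 1.6681

Derivation:
PV(D) = D * exp(-r * t_d) = 0.2373 * 0.99141030 = 0.23526167
S_0' = S_0 - PV(D) = 9.7600 - 0.23526167 = 9.52473833
d1 = (ln(S_0'/K) + (r + sigma^2/2)*T) / (sigma*sqrt(T)) = -0.57988565
d2 = d1 - sigma*sqrt(T) = -0.77787555
exp(-rT) = 0.98955493
N(-d1) = 0.71900413; N(-d2) = 0.78167881
P = K * exp(-rT) * N(-d2) - S_0' * N(-d1) = 11.0100 * 0.98955493 * 0.78167881 - 9.52473833 * 0.71900413 = 1.6681


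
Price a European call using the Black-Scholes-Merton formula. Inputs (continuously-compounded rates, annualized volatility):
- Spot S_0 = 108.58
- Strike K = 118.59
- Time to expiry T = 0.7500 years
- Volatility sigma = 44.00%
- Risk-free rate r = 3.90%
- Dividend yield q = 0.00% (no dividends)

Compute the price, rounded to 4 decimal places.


d1 = (ln(S/K) + (r - q + 0.5*sigma^2) * T) / (sigma * sqrt(T)) = 0.03586149
d2 = d1 - sigma * sqrt(T) = -0.34518969
exp(-rT) = 0.97117364; exp(-qT) = 1.00000000
C = S_0 * exp(-qT) * N(d1) - K * exp(-rT) * N(d2)
N(d1) = 0.51430360; N(d2) = 0.36497588
C = 108.5800 * 1.00000000 * 0.51430360 - 118.5900 * 0.97117364 * 0.36497588 = 13.8083

Answer: Price = 13.8083


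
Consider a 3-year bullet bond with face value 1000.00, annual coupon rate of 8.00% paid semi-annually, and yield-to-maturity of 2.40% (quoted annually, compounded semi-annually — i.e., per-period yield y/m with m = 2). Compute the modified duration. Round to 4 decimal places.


Coupon per period c = face * coupon_rate / m = 40.000000
Periods per year m = 2; per-period yield y/m = 0.012000
Number of cashflows N = 6
Cashflows (t years, CF_t, discount factor 1/(1+y/m)^(m*t), PV):
  t = 0.5000: CF_t = 40.000000, DF = 0.988142, PV = 39.525692
  t = 1.0000: CF_t = 40.000000, DF = 0.976425, PV = 39.057008
  t = 1.5000: CF_t = 40.000000, DF = 0.964847, PV = 38.593881
  t = 2.0000: CF_t = 40.000000, DF = 0.953406, PV = 38.136246
  t = 2.5000: CF_t = 40.000000, DF = 0.942101, PV = 37.684038
  t = 3.0000: CF_t = 1040.000000, DF = 0.930930, PV = 968.166975
Price P = sum_t PV_t = 1161.163839
First compute Macaulay numerator sum_t t * PV_t:
  t * PV_t at t = 0.5000: 19.762846
  t * PV_t at t = 1.0000: 39.057008
  t * PV_t at t = 1.5000: 57.890822
  t * PV_t at t = 2.0000: 76.272492
  t * PV_t at t = 2.5000: 94.210094
  t * PV_t at t = 3.0000: 2904.500924
Macaulay duration D = 3191.694185 / 1161.163839 = 2.748703
Modified duration = D / (1 + y/m) = 2.748703 / (1 + 0.012000) = 2.716109

Answer: Modified duration = 2.7161


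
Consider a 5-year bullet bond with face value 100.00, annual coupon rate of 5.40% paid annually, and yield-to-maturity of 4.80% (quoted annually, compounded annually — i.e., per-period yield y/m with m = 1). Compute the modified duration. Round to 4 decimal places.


Coupon per period c = face * coupon_rate / m = 5.400000
Periods per year m = 1; per-period yield y/m = 0.048000
Number of cashflows N = 5
Cashflows (t years, CF_t, discount factor 1/(1+y/m)^(m*t), PV):
  t = 1.0000: CF_t = 5.400000, DF = 0.954198, PV = 5.152672
  t = 2.0000: CF_t = 5.400000, DF = 0.910495, PV = 4.916672
  t = 3.0000: CF_t = 5.400000, DF = 0.868793, PV = 4.691480
  t = 4.0000: CF_t = 5.400000, DF = 0.829001, PV = 4.476603
  t = 5.0000: CF_t = 105.400000, DF = 0.791031, PV = 83.374683
Price P = sum_t PV_t = 102.612111
First compute Macaulay numerator sum_t t * PV_t:
  t * PV_t at t = 1.0000: 5.152672
  t * PV_t at t = 2.0000: 9.833343
  t * PV_t at t = 3.0000: 14.074441
  t * PV_t at t = 4.0000: 17.906414
  t * PV_t at t = 5.0000: 416.873417
Macaulay duration D = 463.840287 / 102.612111 = 4.520327
Modified duration = D / (1 + y/m) = 4.520327 / (1 + 0.048000) = 4.313289

Answer: Modified duration = 4.3133


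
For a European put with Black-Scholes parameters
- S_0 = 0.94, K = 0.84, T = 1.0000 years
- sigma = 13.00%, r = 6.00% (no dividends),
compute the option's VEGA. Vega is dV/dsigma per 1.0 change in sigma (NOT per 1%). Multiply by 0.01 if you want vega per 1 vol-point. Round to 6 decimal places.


d1 = 1.3917537187; d2 = 1.2617537187
phi(d1) = 0.1514609050; exp(-qT) = 1.0000000000; exp(-rT) = 0.9417645336
Vega = S * exp(-qT) * phi(d1) * sqrt(T) = 0.9400 * 1.0000000000 * 0.1514609050 * 1.0000000000 = 0.142373

Answer: Vega = 0.142373


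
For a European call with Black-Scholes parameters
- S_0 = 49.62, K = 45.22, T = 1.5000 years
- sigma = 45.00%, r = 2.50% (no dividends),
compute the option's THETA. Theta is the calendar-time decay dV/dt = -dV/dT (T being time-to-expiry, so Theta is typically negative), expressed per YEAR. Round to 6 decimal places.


d1 = 0.5120876247; d2 = -0.0390475674
phi(d1) = 0.3499183628; exp(-qT) = 1.0000000000; exp(-rT) = 0.9631944177
Theta = -S*exp(-qT)*phi(d1)*sigma/(2*sqrt(T)) - r*K*exp(-rT)*N(d2) + q*S*exp(-qT)*N(d1)
N(d1) = 0.6957051574; N(d2) = 0.4844262321; sqrt(T) = 1.2247448714
Term 1 = -49.6200 * 1.0000000000 * 0.3499183628 * 0.4500 / (2 * 1.2247448714) = -3.1897774408
Term 2 = -0.0250 * 45.2200 * 0.9631944177 * 0.4844262321 = -0.5274875044
Term 3 = 0 (no dividend yield, q = 0)
Theta = -3.1897774408 + (-0.5274875044) + (0.0000000000) = -3.717265

Answer: Theta = -3.717265


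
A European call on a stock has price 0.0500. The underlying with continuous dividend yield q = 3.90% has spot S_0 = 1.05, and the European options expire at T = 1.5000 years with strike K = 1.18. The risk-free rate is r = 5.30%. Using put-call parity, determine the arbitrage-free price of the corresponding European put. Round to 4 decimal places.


Answer: Put price = 0.1495

Derivation:
Put-call parity: C - P = S_0 * exp(-qT) - K * exp(-rT).
S_0 * exp(-qT) = 1.0500 * 0.94317824 = 0.99033715
K * exp(-rT) = 1.1800 * 0.92357802 = 1.08982206
P = C - S*exp(-qT) + K*exp(-rT)
P = 0.0500 - 0.99033715 + 1.08982206 = 0.1495


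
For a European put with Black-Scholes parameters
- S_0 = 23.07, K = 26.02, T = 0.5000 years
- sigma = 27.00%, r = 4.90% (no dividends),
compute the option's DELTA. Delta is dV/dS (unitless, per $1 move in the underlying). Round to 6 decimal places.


d1 = -0.4064942181; d2 = -0.5974130490
phi(d1) = 0.3673069855; exp(-qT) = 1.0000000000; exp(-rT) = 0.9757976889
N(-d1) = 0.6578102478
Delta = -exp(-qT) * N(-d1) = -1.0000000000 * 0.6578102478 = -0.657810

Answer: Delta = -0.657810


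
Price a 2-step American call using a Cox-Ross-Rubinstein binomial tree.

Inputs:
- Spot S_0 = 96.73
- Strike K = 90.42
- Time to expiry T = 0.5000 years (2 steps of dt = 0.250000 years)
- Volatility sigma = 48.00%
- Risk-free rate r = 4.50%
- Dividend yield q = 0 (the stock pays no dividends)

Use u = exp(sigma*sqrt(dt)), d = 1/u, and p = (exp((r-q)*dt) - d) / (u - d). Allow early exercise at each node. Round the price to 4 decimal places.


dt = T/N = 0.250000
u = exp(sigma*sqrt(dt)) = 1.271249; d = 1/u = 0.786628
p = (exp((r-q)*dt) - d) / (u - d) = 0.463631
Discount per step: exp(-r*dt) = 0.988813
Stock lattice S(k, i) with i counting down-moves:
  k=0: S(0,0) = 96.7300
  k=1: S(1,0) = 122.9679; S(1,1) = 76.0905
  k=2: S(2,0) = 156.3229; S(2,1) = 96.7300; S(2,2) = 59.8549
Terminal payoffs V(N, i) = max(S_T - K, 0):
  V(2,0) = 65.902877; V(2,1) = 6.310000; V(2,2) = 0.000000
Backward induction: V(k, i) = exp(-r*dt) * [p * V(k+1, i) + (1-p) * V(k+1, i+1)]; then take max(V_cont, immediate exercise) for American.
  V(1,0) = exp(-r*dt) * [p*65.902877 + (1-p)*6.310000] = 33.559455; exercise = 32.547930; V(1,0) = max -> 33.559455
  V(1,1) = exp(-r*dt) * [p*6.310000 + (1-p)*0.000000] = 2.892787; exercise = 0.000000; V(1,1) = max -> 2.892787
  V(0,0) = exp(-r*dt) * [p*33.559455 + (1-p)*2.892787] = 16.919400; exercise = 6.310000; V(0,0) = max -> 16.919400

Answer: Price = V(0,0) = 16.9194


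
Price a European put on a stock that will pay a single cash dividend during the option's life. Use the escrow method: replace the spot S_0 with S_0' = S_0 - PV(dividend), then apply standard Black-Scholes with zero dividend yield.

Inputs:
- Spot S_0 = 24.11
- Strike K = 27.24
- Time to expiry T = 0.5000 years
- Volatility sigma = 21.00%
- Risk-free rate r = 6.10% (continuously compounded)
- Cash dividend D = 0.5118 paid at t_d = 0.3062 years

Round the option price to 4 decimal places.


PV(D) = D * exp(-r * t_d) = 0.5118 * 0.98149516 = 0.50232922
S_0' = S_0 - PV(D) = 24.1100 - 0.50232922 = 23.60767078
d1 = (ln(S_0'/K) + (r + sigma^2/2)*T) / (sigma*sqrt(T)) = -0.68414123
d2 = d1 - sigma*sqrt(T) = -0.83263365
exp(-rT) = 0.96996043
N(-d1) = 0.75305700; N(-d2) = 0.79747431
P = K * exp(-rT) * N(-d2) - S_0' * N(-d1) = 27.2400 * 0.96996043 * 0.79747431 - 23.60767078 * 0.75305700 = 3.2927

Answer: Price = 3.2927


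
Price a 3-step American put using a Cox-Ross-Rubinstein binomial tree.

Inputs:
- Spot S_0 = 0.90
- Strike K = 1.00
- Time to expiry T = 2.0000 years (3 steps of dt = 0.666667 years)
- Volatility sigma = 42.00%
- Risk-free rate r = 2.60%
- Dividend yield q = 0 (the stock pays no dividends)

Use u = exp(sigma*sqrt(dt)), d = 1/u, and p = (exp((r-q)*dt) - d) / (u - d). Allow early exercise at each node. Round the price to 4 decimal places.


dt = T/N = 0.666667
u = exp(sigma*sqrt(dt)) = 1.409068; d = 1/u = 0.709689
p = (exp((r-q)*dt) - d) / (u - d) = 0.440098
Discount per step: exp(-r*dt) = 0.982816
Stock lattice S(k, i) with i counting down-moves:
  k=0: S(0,0) = 0.9000
  k=1: S(1,0) = 1.2682; S(1,1) = 0.6387
  k=2: S(2,0) = 1.7869; S(2,1) = 0.9000; S(2,2) = 0.4533
  k=3: S(3,0) = 2.5179; S(3,1) = 1.2682; S(3,2) = 0.6387; S(3,3) = 0.3217
Terminal payoffs V(N, i) = max(K - S_T, 0):
  V(3,0) = 0.000000; V(3,1) = 0.000000; V(3,2) = 0.361280; V(3,3) = 0.678303
Backward induction: V(k, i) = exp(-r*dt) * [p * V(k+1, i) + (1-p) * V(k+1, i+1)]; then take max(V_cont, immediate exercise) for American.
  V(2,0) = exp(-r*dt) * [p*0.000000 + (1-p)*0.000000] = 0.000000; exercise = 0.000000; V(2,0) = max -> 0.000000
  V(2,1) = exp(-r*dt) * [p*0.000000 + (1-p)*0.361280] = 0.198805; exercise = 0.100000; V(2,1) = max -> 0.198805
  V(2,2) = exp(-r*dt) * [p*0.361280 + (1-p)*0.678303] = 0.529524; exercise = 0.546707; V(2,2) = max -> 0.546707
  V(1,0) = exp(-r*dt) * [p*0.000000 + (1-p)*0.198805] = 0.109399; exercise = 0.000000; V(1,0) = max -> 0.109399
  V(1,1) = exp(-r*dt) * [p*0.198805 + (1-p)*0.546707] = 0.386833; exercise = 0.361280; V(1,1) = max -> 0.386833
  V(0,0) = exp(-r*dt) * [p*0.109399 + (1-p)*0.386833] = 0.260185; exercise = 0.100000; V(0,0) = max -> 0.260185

Answer: Price = V(0,0) = 0.2602


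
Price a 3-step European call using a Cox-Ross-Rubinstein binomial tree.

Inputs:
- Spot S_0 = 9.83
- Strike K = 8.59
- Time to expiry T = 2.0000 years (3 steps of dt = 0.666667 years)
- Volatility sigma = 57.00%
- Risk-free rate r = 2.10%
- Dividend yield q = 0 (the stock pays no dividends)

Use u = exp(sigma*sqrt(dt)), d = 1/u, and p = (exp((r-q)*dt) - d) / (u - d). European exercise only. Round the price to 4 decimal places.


Answer: Price = V(0,0) = 3.8678

Derivation:
dt = T/N = 0.666667
u = exp(sigma*sqrt(dt)) = 1.592656; d = 1/u = 0.627882
p = (exp((r-q)*dt) - d) / (u - d) = 0.400318
Discount per step: exp(-r*dt) = 0.986098
Stock lattice S(k, i) with i counting down-moves:
  k=0: S(0,0) = 9.8300
  k=1: S(1,0) = 15.6558; S(1,1) = 6.1721
  k=2: S(2,0) = 24.9343; S(2,1) = 9.8300; S(2,2) = 3.8753
  k=3: S(3,0) = 39.7118; S(3,1) = 15.6558; S(3,2) = 6.1721; S(3,3) = 2.4333
Terminal payoffs V(N, i) = max(S_T - K, 0):
  V(3,0) = 31.121789; V(3,1) = 7.065808; V(3,2) = 0.000000; V(3,3) = 0.000000
Backward induction: V(k, i) = exp(-r*dt) * [p * V(k+1, i) + (1-p) * V(k+1, i+1)].
  V(2,0) = exp(-r*dt) * [p*31.121789 + (1-p)*7.065808] = 16.463739
  V(2,1) = exp(-r*dt) * [p*7.065808 + (1-p)*0.000000] = 2.789247
  V(2,2) = exp(-r*dt) * [p*0.000000 + (1-p)*0.000000] = 0.000000
  V(1,0) = exp(-r*dt) * [p*16.463739 + (1-p)*2.789247] = 8.148512
  V(1,1) = exp(-r*dt) * [p*2.789247 + (1-p)*0.000000] = 1.101063
  V(0,0) = exp(-r*dt) * [p*8.148512 + (1-p)*1.101063] = 3.867755


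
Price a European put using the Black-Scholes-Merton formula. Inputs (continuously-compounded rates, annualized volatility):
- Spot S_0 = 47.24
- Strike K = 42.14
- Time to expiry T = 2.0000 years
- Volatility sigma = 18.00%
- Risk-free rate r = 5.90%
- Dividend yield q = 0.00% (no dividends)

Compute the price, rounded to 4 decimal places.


d1 = (ln(S/K) + (r - q + 0.5*sigma^2) * T) / (sigma * sqrt(T)) = 1.03961818
d2 = d1 - sigma * sqrt(T) = 0.78505974
exp(-rT) = 0.88869605; exp(-qT) = 1.00000000
P = K * exp(-rT) * N(-d2) - S_0 * exp(-qT) * N(-d1)
N(-d1) = 0.14925866; N(-d2) = 0.21620927
P = 42.1400 * 0.88869605 * 0.21620927 - 47.2400 * 1.00000000 * 0.14925866 = 1.0460

Answer: Price = 1.0460


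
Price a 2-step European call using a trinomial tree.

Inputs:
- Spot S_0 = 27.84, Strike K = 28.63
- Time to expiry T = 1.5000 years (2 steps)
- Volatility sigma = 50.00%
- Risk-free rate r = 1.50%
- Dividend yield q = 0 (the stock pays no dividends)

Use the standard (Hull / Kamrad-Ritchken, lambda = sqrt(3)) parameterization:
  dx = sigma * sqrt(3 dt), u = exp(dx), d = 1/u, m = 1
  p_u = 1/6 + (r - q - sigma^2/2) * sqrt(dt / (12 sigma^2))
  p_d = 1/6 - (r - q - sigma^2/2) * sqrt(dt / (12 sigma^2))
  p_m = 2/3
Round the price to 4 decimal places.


dt = T/N = 0.750000; dx = sigma*sqrt(3*dt) = 0.750000
u = exp(dx) = 2.117000; d = 1/u = 0.472367
p_u = 0.111667, p_m = 0.666667, p_d = 0.221667
Discount per step: exp(-r*dt) = 0.988813
Stock lattice S(k, j) with j the centered position index:
  k=0: S(0,+0) = 27.8400
  k=1: S(1,-1) = 13.1507; S(1,+0) = 27.8400; S(1,+1) = 58.9373
  k=2: S(2,-2) = 6.2119; S(2,-1) = 13.1507; S(2,+0) = 27.8400; S(2,+1) = 58.9373; S(2,+2) = 124.7702
Terminal payoffs V(N, j) = max(S_T - K, 0):
  V(2,-2) = 0.000000; V(2,-1) = 0.000000; V(2,+0) = 0.000000; V(2,+1) = 30.307280; V(2,+2) = 96.140224
Backward induction: V(k, j) = exp(-r*dt) * [p_u * V(k+1, j+1) + p_m * V(k+1, j) + p_d * V(k+1, j-1)]
  V(1,-1) = exp(-r*dt) * [p_u*0.000000 + p_m*0.000000 + p_d*0.000000] = 0.000000
  V(1,+0) = exp(-r*dt) * [p_u*30.307280 + p_m*0.000000 + p_d*0.000000] = 3.346453
  V(1,+1) = exp(-r*dt) * [p_u*96.140224 + p_m*30.307280 + p_d*0.000000] = 30.594382
  V(0,+0) = exp(-r*dt) * [p_u*30.594382 + p_m*3.346453 + p_d*0.000000] = 5.584165

Answer: Price = V(0,0) = 5.5842


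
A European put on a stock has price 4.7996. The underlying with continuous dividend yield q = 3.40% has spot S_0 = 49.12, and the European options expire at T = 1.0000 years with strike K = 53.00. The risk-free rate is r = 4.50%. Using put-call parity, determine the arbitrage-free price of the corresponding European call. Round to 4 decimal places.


Put-call parity: C - P = S_0 * exp(-qT) - K * exp(-rT).
S_0 * exp(-qT) = 49.1200 * 0.96657150 = 47.47799231
K * exp(-rT) = 53.0000 * 0.95599748 = 50.66786654
C = P + S*exp(-qT) - K*exp(-rT)
C = 4.7996 + 47.47799231 - 50.66786654 = 1.6097

Answer: Call price = 1.6097


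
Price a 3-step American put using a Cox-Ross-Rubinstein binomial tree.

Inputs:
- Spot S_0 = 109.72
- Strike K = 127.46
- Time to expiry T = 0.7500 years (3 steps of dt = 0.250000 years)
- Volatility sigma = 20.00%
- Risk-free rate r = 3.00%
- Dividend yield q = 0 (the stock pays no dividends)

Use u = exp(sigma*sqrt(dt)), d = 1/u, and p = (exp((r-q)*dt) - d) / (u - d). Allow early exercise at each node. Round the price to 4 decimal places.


dt = T/N = 0.250000
u = exp(sigma*sqrt(dt)) = 1.105171; d = 1/u = 0.904837
p = (exp((r-q)*dt) - d) / (u - d) = 0.512599
Discount per step: exp(-r*dt) = 0.992528
Stock lattice S(k, i) with i counting down-moves:
  k=0: S(0,0) = 109.7200
  k=1: S(1,0) = 121.2594; S(1,1) = 99.2788
  k=2: S(2,0) = 134.0123; S(2,1) = 109.7200; S(2,2) = 89.8311
  k=3: S(3,0) = 148.1065; S(3,1) = 121.2594; S(3,2) = 99.2788; S(3,3) = 81.2826
Terminal payoffs V(N, i) = max(K - S_T, 0):
  V(3,0) = 0.000000; V(3,1) = 6.200647; V(3,2) = 28.181238; V(3,3) = 46.177425
Backward induction: V(k, i) = exp(-r*dt) * [p * V(k+1, i) + (1-p) * V(k+1, i+1)]; then take max(V_cont, immediate exercise) for American.
  V(2,0) = exp(-r*dt) * [p*0.000000 + (1-p)*6.200647] = 2.999619; exercise = 0.000000; V(2,0) = max -> 2.999619
  V(2,1) = exp(-r*dt) * [p*6.200647 + (1-p)*28.181238] = 16.787626; exercise = 17.740000; V(2,1) = max -> 17.740000
  V(2,2) = exp(-r*dt) * [p*28.181238 + (1-p)*46.177425] = 36.676488; exercise = 37.628862; V(2,2) = max -> 37.628862
  V(1,0) = exp(-r*dt) * [p*2.999619 + (1-p)*17.740000] = 10.107999; exercise = 6.200647; V(1,0) = max -> 10.107999
  V(1,1) = exp(-r*dt) * [p*17.740000 + (1-p)*37.628862] = 27.228864; exercise = 28.181238; V(1,1) = max -> 28.181238
  V(0,0) = exp(-r*dt) * [p*10.107999 + (1-p)*28.181238] = 18.775565; exercise = 17.740000; V(0,0) = max -> 18.775565

Answer: Price = V(0,0) = 18.7756


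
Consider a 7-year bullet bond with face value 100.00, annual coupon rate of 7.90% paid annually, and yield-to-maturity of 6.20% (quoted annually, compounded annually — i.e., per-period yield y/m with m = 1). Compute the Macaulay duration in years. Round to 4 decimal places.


Answer: Macaulay duration = 5.7035 years

Derivation:
Coupon per period c = face * coupon_rate / m = 7.900000
Periods per year m = 1; per-period yield y/m = 0.062000
Number of cashflows N = 7
Cashflows (t years, CF_t, discount factor 1/(1+y/m)^(m*t), PV):
  t = 1.0000: CF_t = 7.900000, DF = 0.941620, PV = 7.438795
  t = 2.0000: CF_t = 7.900000, DF = 0.886647, PV = 7.004515
  t = 3.0000: CF_t = 7.900000, DF = 0.834885, PV = 6.595588
  t = 4.0000: CF_t = 7.900000, DF = 0.786144, PV = 6.210535
  t = 5.0000: CF_t = 7.900000, DF = 0.740248, PV = 5.847962
  t = 6.0000: CF_t = 7.900000, DF = 0.697032, PV = 5.506555
  t = 7.0000: CF_t = 107.900000, DF = 0.656339, PV = 70.819006
Price P = sum_t PV_t = 109.422956
Macaulay numerator sum_t t * PV_t:
  t * PV_t at t = 1.0000: 7.438795
  t * PV_t at t = 2.0000: 14.009030
  t * PV_t at t = 3.0000: 19.786765
  t * PV_t at t = 4.0000: 24.842141
  t * PV_t at t = 5.0000: 29.239808
  t * PV_t at t = 6.0000: 33.039331
  t * PV_t at t = 7.0000: 495.733043
Macaulay duration D = (sum_t t * PV_t) / P = 624.088911 / 109.422956 = 5.703455


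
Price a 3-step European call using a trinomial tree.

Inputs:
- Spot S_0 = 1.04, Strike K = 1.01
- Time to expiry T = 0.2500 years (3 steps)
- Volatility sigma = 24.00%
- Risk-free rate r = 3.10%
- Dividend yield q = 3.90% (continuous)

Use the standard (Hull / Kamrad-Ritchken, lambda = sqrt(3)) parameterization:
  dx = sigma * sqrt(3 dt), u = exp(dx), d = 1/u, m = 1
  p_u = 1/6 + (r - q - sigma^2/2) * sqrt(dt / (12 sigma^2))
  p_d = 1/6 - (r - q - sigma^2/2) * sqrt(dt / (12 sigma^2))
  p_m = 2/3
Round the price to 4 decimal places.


dt = T/N = 0.083333; dx = sigma*sqrt(3*dt) = 0.120000
u = exp(dx) = 1.127497; d = 1/u = 0.886920
p_u = 0.153889, p_m = 0.666667, p_d = 0.179444
Discount per step: exp(-r*dt) = 0.997420
Stock lattice S(k, j) with j the centered position index:
  k=0: S(0,+0) = 1.0400
  k=1: S(1,-1) = 0.9224; S(1,+0) = 1.0400; S(1,+1) = 1.1726
  k=2: S(2,-2) = 0.8181; S(2,-1) = 0.9224; S(2,+0) = 1.0400; S(2,+1) = 1.1726; S(2,+2) = 1.3221
  k=3: S(3,-3) = 0.7256; S(3,-2) = 0.8181; S(3,-1) = 0.9224; S(3,+0) = 1.0400; S(3,+1) = 1.1726; S(3,+2) = 1.3221; S(3,+3) = 1.4907
Terminal payoffs V(N, j) = max(S_T - K, 0):
  V(3,-3) = 0.000000; V(3,-2) = 0.000000; V(3,-1) = 0.000000; V(3,+0) = 0.030000; V(3,+1) = 0.162597; V(3,+2) = 0.312099; V(3,+3) = 0.480663
Backward induction: V(k, j) = exp(-r*dt) * [p_u * V(k+1, j+1) + p_m * V(k+1, j) + p_d * V(k+1, j-1)]
  V(2,-2) = exp(-r*dt) * [p_u*0.000000 + p_m*0.000000 + p_d*0.000000] = 0.000000
  V(2,-1) = exp(-r*dt) * [p_u*0.030000 + p_m*0.000000 + p_d*0.000000] = 0.004605
  V(2,+0) = exp(-r*dt) * [p_u*0.162597 + p_m*0.030000 + p_d*0.000000] = 0.044906
  V(2,+1) = exp(-r*dt) * [p_u*0.312099 + p_m*0.162597 + p_d*0.030000] = 0.161392
  V(2,+2) = exp(-r*dt) * [p_u*0.480663 + p_m*0.312099 + p_d*0.162597] = 0.310409
  V(1,-1) = exp(-r*dt) * [p_u*0.044906 + p_m*0.004605 + p_d*0.000000] = 0.009955
  V(1,+0) = exp(-r*dt) * [p_u*0.161392 + p_m*0.044906 + p_d*0.004605] = 0.055456
  V(1,+1) = exp(-r*dt) * [p_u*0.310409 + p_m*0.161392 + p_d*0.044906] = 0.163000
  V(0,+0) = exp(-r*dt) * [p_u*0.163000 + p_m*0.055456 + p_d*0.009955] = 0.063676

Answer: Price = V(0,0) = 0.0637


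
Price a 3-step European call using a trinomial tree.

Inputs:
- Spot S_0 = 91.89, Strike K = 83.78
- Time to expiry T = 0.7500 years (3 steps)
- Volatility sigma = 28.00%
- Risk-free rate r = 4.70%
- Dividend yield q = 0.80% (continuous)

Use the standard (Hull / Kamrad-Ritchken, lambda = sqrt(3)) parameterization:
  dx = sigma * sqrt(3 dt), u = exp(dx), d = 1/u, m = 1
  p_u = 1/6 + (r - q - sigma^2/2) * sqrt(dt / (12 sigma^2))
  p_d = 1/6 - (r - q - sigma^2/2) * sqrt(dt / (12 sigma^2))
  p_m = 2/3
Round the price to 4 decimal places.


Answer: Price = V(0,0) = 14.7622

Derivation:
dt = T/N = 0.250000; dx = sigma*sqrt(3*dt) = 0.242487
u = exp(dx) = 1.274415; d = 1/u = 0.784674
p_u = 0.166564, p_m = 0.666667, p_d = 0.166770
Discount per step: exp(-r*dt) = 0.988319
Stock lattice S(k, j) with j the centered position index:
  k=0: S(0,+0) = 91.8900
  k=1: S(1,-1) = 72.1037; S(1,+0) = 91.8900; S(1,+1) = 117.1060
  k=2: S(2,-2) = 56.5779; S(2,-1) = 72.1037; S(2,+0) = 91.8900; S(2,+1) = 117.1060; S(2,+2) = 149.2416
  k=3: S(3,-3) = 44.3952; S(3,-2) = 56.5779; S(3,-1) = 72.1037; S(3,+0) = 91.8900; S(3,+1) = 117.1060; S(3,+2) = 149.2416; S(3,+3) = 190.1957
Terminal payoffs V(N, j) = max(S_T - K, 0):
  V(3,-3) = 0.000000; V(3,-2) = 0.000000; V(3,-1) = 0.000000; V(3,+0) = 8.110000; V(3,+1) = 33.325978; V(3,+2) = 65.461595; V(3,+3) = 106.415701
Backward induction: V(k, j) = exp(-r*dt) * [p_u * V(k+1, j+1) + p_m * V(k+1, j) + p_d * V(k+1, j-1)]
  V(2,-2) = exp(-r*dt) * [p_u*0.000000 + p_m*0.000000 + p_d*0.000000] = 0.000000
  V(2,-1) = exp(-r*dt) * [p_u*8.110000 + p_m*0.000000 + p_d*0.000000] = 1.335051
  V(2,+0) = exp(-r*dt) * [p_u*33.325978 + p_m*8.110000 + p_d*0.000000] = 10.829563
  V(2,+1) = exp(-r*dt) * [p_u*65.461595 + p_m*33.325978 + p_d*8.110000] = 34.070647
  V(2,+2) = exp(-r*dt) * [p_u*106.415701 + p_m*65.461595 + p_d*33.325978] = 66.142055
  V(1,-1) = exp(-r*dt) * [p_u*10.829563 + p_m*1.335051 + p_d*0.000000] = 2.662377
  V(1,+0) = exp(-r*dt) * [p_u*34.070647 + p_m*10.829563 + p_d*1.335051] = 12.964057
  V(1,+1) = exp(-r*dt) * [p_u*66.142055 + p_m*34.070647 + p_d*10.829563] = 35.121553
  V(0,+0) = exp(-r*dt) * [p_u*35.121553 + p_m*12.964057 + p_d*2.662377] = 14.762201


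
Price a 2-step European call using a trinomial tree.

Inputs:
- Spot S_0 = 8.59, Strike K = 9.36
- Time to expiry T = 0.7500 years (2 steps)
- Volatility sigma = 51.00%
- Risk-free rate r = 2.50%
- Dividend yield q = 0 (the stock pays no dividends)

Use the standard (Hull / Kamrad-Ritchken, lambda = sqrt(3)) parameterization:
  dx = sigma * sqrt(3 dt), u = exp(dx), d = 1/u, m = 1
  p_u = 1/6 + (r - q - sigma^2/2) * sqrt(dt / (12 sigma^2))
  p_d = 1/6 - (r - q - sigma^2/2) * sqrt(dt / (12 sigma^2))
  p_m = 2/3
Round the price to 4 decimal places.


Answer: Price = V(0,0) = 1.1856

Derivation:
dt = T/N = 0.375000; dx = sigma*sqrt(3*dt) = 0.540937
u = exp(dx) = 1.717615; d = 1/u = 0.582203
p_u = 0.130254, p_m = 0.666667, p_d = 0.203079
Discount per step: exp(-r*dt) = 0.990669
Stock lattice S(k, j) with j the centered position index:
  k=0: S(0,+0) = 8.5900
  k=1: S(1,-1) = 5.0011; S(1,+0) = 8.5900; S(1,+1) = 14.7543
  k=2: S(2,-2) = 2.9117; S(2,-1) = 5.0011; S(2,+0) = 8.5900; S(2,+1) = 14.7543; S(2,+2) = 25.3422
Terminal payoffs V(N, j) = max(S_T - K, 0):
  V(2,-2) = 0.000000; V(2,-1) = 0.000000; V(2,+0) = 0.000000; V(2,+1) = 5.394313; V(2,+2) = 15.982228
Backward induction: V(k, j) = exp(-r*dt) * [p_u * V(k+1, j+1) + p_m * V(k+1, j) + p_d * V(k+1, j-1)]
  V(1,-1) = exp(-r*dt) * [p_u*0.000000 + p_m*0.000000 + p_d*0.000000] = 0.000000
  V(1,+0) = exp(-r*dt) * [p_u*5.394313 + p_m*0.000000 + p_d*0.000000] = 0.696075
  V(1,+1) = exp(-r*dt) * [p_u*15.982228 + p_m*5.394313 + p_d*0.000000] = 5.624978
  V(0,+0) = exp(-r*dt) * [p_u*5.624978 + p_m*0.696075 + p_d*0.000000] = 1.185560


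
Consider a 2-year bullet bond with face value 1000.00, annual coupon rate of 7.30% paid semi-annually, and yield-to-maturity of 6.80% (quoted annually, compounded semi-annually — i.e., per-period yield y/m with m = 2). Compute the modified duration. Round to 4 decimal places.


Coupon per period c = face * coupon_rate / m = 36.500000
Periods per year m = 2; per-period yield y/m = 0.034000
Number of cashflows N = 4
Cashflows (t years, CF_t, discount factor 1/(1+y/m)^(m*t), PV):
  t = 0.5000: CF_t = 36.500000, DF = 0.967118, PV = 35.299807
  t = 1.0000: CF_t = 36.500000, DF = 0.935317, PV = 34.139078
  t = 1.5000: CF_t = 36.500000, DF = 0.904562, PV = 33.016516
  t = 2.0000: CF_t = 1036.500000, DF = 0.874818, PV = 906.749138
Price P = sum_t PV_t = 1009.204539
First compute Macaulay numerator sum_t t * PV_t:
  t * PV_t at t = 0.5000: 17.649903
  t * PV_t at t = 1.0000: 34.139078
  t * PV_t at t = 1.5000: 49.524775
  t * PV_t at t = 2.0000: 1813.498276
Macaulay duration D = 1914.812032 / 1009.204539 = 1.897348
Modified duration = D / (1 + y/m) = 1.897348 / (1 + 0.034000) = 1.834959

Answer: Modified duration = 1.8350


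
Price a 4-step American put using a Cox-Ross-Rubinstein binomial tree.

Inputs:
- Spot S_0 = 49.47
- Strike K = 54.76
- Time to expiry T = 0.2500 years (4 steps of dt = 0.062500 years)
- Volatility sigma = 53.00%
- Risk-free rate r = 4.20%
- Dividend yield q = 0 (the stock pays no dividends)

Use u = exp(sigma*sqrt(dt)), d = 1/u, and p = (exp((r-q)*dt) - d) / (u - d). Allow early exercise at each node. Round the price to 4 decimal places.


dt = T/N = 0.062500
u = exp(sigma*sqrt(dt)) = 1.141679; d = 1/u = 0.875903
p = (exp((r-q)*dt) - d) / (u - d) = 0.476813
Discount per step: exp(-r*dt) = 0.997378
Stock lattice S(k, i) with i counting down-moves:
  k=0: S(0,0) = 49.4700
  k=1: S(1,0) = 56.4789; S(1,1) = 43.3309
  k=2: S(2,0) = 64.4807; S(2,1) = 49.4700; S(2,2) = 37.9537
  k=3: S(3,0) = 73.6163; S(3,1) = 56.4789; S(3,2) = 43.3309; S(3,3) = 33.2437
  k=4: S(4,0) = 84.0462; S(4,1) = 64.4807; S(4,2) = 49.4700; S(4,3) = 37.9537; S(4,4) = 29.1183
Terminal payoffs V(N, i) = max(K - S_T, 0):
  V(4,0) = 0.000000; V(4,1) = 0.000000; V(4,2) = 5.290000; V(4,3) = 16.806322; V(4,4) = 25.641712
Backward induction: V(k, i) = exp(-r*dt) * [p * V(k+1, i) + (1-p) * V(k+1, i+1)]; then take max(V_cont, immediate exercise) for American.
  V(3,0) = exp(-r*dt) * [p*0.000000 + (1-p)*0.000000] = 0.000000; exercise = 0.000000; V(3,0) = max -> 0.000000
  V(3,1) = exp(-r*dt) * [p*0.000000 + (1-p)*5.290000] = 2.760403; exercise = 0.000000; V(3,1) = max -> 2.760403
  V(3,2) = exp(-r*dt) * [p*5.290000 + (1-p)*16.806322] = 11.285525; exercise = 11.429082; V(3,2) = max -> 11.429082
  V(3,3) = exp(-r*dt) * [p*16.806322 + (1-p)*25.641712] = 21.372705; exercise = 21.516262; V(3,3) = max -> 21.516262
  V(2,0) = exp(-r*dt) * [p*0.000000 + (1-p)*2.760403] = 1.440421; exercise = 0.000000; V(2,0) = max -> 1.440421
  V(2,1) = exp(-r*dt) * [p*2.760403 + (1-p)*11.429082] = 7.276616; exercise = 5.290000; V(2,1) = max -> 7.276616
  V(2,2) = exp(-r*dt) * [p*11.429082 + (1-p)*21.516262] = 16.662765; exercise = 16.806322; V(2,2) = max -> 16.806322
  V(1,0) = exp(-r*dt) * [p*1.440421 + (1-p)*7.276616] = 4.482061; exercise = 0.000000; V(1,0) = max -> 4.482061
  V(1,1) = exp(-r*dt) * [p*7.276616 + (1-p)*16.806322] = 12.230287; exercise = 11.429082; V(1,1) = max -> 12.230287
  V(0,0) = exp(-r*dt) * [p*4.482061 + (1-p)*12.230287] = 8.513454; exercise = 5.290000; V(0,0) = max -> 8.513454

Answer: Price = V(0,0) = 8.5135
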